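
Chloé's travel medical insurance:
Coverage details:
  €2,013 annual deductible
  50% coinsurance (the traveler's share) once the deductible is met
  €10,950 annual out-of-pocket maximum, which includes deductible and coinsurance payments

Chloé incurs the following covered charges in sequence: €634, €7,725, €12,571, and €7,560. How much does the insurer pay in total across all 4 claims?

Claim 1 — €634: all of it applies to the deductible. Cost to traveler: €634. OOP to date €634. Plan pays €634 − €634 = €0.
Claim 2 — €7,725: €1,379 finishes the deductible; €6,346 goes to coinsurance; traveler's 50% is €3,173. Cost to traveler: €4,552. OOP to date €5,186. Plan pays €7,725 − €4,552 = €3,173.
Claim 3 — €12,571: 50% coinsurance on €12,571 = €6,285.50. OOP would hit €11,471.50 > €10,950, so the cap limits the traveler to €10,950 − €5,186 = €5,764. Plan pays €12,571 − €5,764 = €6,807.
Claim 4 — €7,560: 50% coinsurance on €7,560 = €3,780. OOP would hit €14,730 > €10,950, so the cap limits the traveler to €10,950 − €10,950 = €0. Plan pays €7,560 − €0 = €7,560.
Insurer total = bills − traveler's total = €28,490 − €10,950 = €17,540.

€17,540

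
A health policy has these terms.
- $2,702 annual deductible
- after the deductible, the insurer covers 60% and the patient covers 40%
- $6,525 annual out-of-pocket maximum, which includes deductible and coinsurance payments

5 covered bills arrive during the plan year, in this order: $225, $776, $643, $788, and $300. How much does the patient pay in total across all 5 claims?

$2,714

Bill 1, $225: entire amount goes to the deductible. Patient pays $225; OOP now $225.
Bill 2, $776: all of it applies to the deductible. Patient owes $776 (running OOP $1,001).
Bill 3, $643: entire amount goes to the deductible. Patient pays $643; OOP now $1,644.
Bill 4, $788: entire amount goes to the deductible. Patient owes $788 (running OOP $2,432).
Bill 5, $300: $270 to deductible, leaving $30; patient's 40% is $12. Patient owes $282 (running OOP $2,714).
Summing the patient's payments: $225 + $776 + $643 + $788 + $282 = $2,714.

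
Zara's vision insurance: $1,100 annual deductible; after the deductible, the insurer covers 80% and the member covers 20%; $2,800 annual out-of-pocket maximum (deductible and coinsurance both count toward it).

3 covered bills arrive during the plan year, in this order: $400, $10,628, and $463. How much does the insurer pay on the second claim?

$8,228

#1 ($400): all of it applies to the deductible. Member pays $400; OOP now $400. Insurer: $400 − $400 = $0.
#2 ($10,628): $700 to deductible, leaving $9,928; member's 20% is $1,985.60. Deductible plus coinsurance: $700 + $1,985.60 = $2,685.60. OOP would hit $3,085.60 > $2,800, so the cap limits the member to $2,800 − $400 = $2,400. Plan pays $10,628 − $2,400 = $8,228.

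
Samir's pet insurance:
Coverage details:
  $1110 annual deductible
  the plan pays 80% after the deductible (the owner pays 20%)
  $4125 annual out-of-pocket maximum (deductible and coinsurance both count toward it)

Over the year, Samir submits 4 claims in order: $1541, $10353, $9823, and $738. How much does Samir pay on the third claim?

Claim 1 — $1541: deductible takes $1110, $431 remains; owner's 20% is $86.20. Owner owes $1196.20 (running OOP $1196.20).
Claim 2 — $10353: 20% coinsurance on $10353 = $2070.60. Owner owes $2070.60 (running OOP $3266.80).
Claim 3 — $9823: deductible already satisfied, so owner's share is 20% × $9823 = $1964.60. OOP would hit $5231.40 > $4125, so the cap limits the owner to $4125 − $3266.80 = $858.20.

$858.20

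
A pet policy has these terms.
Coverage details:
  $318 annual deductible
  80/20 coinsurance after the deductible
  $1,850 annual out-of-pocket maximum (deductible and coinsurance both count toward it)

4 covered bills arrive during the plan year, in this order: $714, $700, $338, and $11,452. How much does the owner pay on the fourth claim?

Claim 1 ($714): $318 to deductible, leaving $396; coinsurance $396 × 20% = $79.20. Cost to owner: $397.20. OOP to date $397.20.
Claim 2 ($700): deductible already satisfied, so owner's share is 20% × $700 = $140. Cost to owner: $140. OOP to date $537.20.
Claim 3 ($338): deductible met; 20% of $338 = $67.60. Owner owes $67.60 (running OOP $604.80).
Claim 4 ($11,452): 20% coinsurance on $11,452 = $2,290.40. Adding that to $604.80 gives $2,895.20, past the $1,850 cap; owner pays only $1,850 − $604.80 = $1,245.20.

$1,245.20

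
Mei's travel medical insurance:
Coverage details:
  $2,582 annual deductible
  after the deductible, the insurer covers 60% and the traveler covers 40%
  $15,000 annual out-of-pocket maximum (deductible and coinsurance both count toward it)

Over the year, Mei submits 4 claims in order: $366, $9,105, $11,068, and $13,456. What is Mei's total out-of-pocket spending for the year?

Claim 1 — $366: fully absorbed by the deductible. Cost to traveler: $366. OOP to date $366.
Claim 2 — $9,105: $2,216 finishes the deductible; $6,889 goes to coinsurance; coinsurance $6,889 × 40% = $2,755.60. Traveler pays $4,971.60; OOP now $5,337.60.
Claim 3 — $11,068: 40% coinsurance on $11,068 = $4,427.20. Traveler pays $4,427.20; OOP now $9,764.80.
Claim 4 — $13,456: deductible already satisfied, so traveler's share is 40% × $13,456 = $5,382.40. That would push OOP to $15,147.20, over the $15,000 cap, so traveler pays $15,000 − $9,764.80 = $5,235.20.
Summing the traveler's payments: $366 + $4,971.60 + $4,427.20 + $5,235.20 = $15,000.

$15,000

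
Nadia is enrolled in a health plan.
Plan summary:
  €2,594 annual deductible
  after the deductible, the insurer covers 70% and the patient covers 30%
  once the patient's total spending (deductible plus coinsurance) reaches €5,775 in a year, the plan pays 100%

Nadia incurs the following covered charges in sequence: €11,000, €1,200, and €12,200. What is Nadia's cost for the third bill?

#1 (€11,000): €2,594 finishes the deductible; €8,406 goes to coinsurance; coinsurance €8,406 × 30% = €2,521.80. Patient pays €5,115.80; OOP now €5,115.80.
#2 (€1,200): 30% coinsurance on €1,200 = €360. Patient pays €360; OOP now €5,475.80.
#3 (€12,200): deductible met; 30% of €12,200 = €3,660. OOP would hit €9,135.80 > €5,775, so the cap limits the patient to €5,775 − €5,475.80 = €299.20.

€299.20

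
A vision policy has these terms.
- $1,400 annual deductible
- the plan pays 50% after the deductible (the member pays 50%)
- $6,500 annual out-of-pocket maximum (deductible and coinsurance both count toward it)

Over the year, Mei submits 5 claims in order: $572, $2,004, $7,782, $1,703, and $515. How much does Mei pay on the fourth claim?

$621

Claim 1 — $572: fully absorbed by the deductible. Member pays $572; OOP now $572.
Claim 2 — $2,004: $828 to deductible, leaving $1,176; coinsurance $1,176 × 50% = $588. Member owes $1,416 (running OOP $1,988).
Claim 3 — $7,782: 50% coinsurance on $7,782 = $3,891. Member pays $3,891; OOP now $5,879.
Claim 4 — $1,703: 50% coinsurance on $1,703 = $851.50. OOP would hit $6,730.50 > $6,500, so the cap limits the member to $6,500 − $5,879 = $621.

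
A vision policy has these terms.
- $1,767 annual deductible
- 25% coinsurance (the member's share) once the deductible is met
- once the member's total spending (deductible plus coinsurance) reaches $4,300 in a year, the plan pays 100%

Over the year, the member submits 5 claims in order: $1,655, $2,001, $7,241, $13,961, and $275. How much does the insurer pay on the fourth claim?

$13,710.50

Claim 1 ($1,655): entire amount goes to the deductible. Member owes $1,655 (running OOP $1,655). Plan pays $1,655 − $1,655 = $0.
Claim 2 ($2,001): $112 finishes the deductible; $1,889 goes to coinsurance; member's 25% is $472.25. Member pays $584.25; OOP now $2,239.25. Plan pays $2,001 − $584.25 = $1,416.75.
Claim 3 ($7,241): deductible met; 25% of $7,241 = $1,810.25. Cost to member: $1,810.25. OOP to date $4,049.50. Insurer: $7,241 − $1,810.25 = $5,430.75.
Claim 4 ($13,961): deductible already satisfied, so member's share is 25% × $13,961 = $3,490.25. OOP would hit $7,539.75 > $4,300, so the cap limits the member to $4,300 − $4,049.50 = $250.50. Insurer: $13,961 − $250.50 = $13,710.50.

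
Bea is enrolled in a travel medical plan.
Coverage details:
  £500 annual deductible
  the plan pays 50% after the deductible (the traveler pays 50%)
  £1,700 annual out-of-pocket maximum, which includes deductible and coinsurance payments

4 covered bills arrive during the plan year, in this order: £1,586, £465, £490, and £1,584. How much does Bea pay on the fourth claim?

£179.50

Claim 1 (£1,586): deductible takes £500, £1,086 remains; traveler's 50% is £543. Cost to traveler: £1,043. OOP to date £1,043.
Claim 2 (£465): deductible already satisfied, so traveler's share is 50% × £465 = £232.50. Traveler pays £232.50; OOP now £1,275.50.
Claim 3 (£490): deductible met; 50% of £490 = £245. Traveler owes £245 (running OOP £1,520.50).
Claim 4 (£1,584): deductible met; 50% of £1,584 = £792. Adding that to £1,520.50 gives £2,312.50, past the £1,700 cap; traveler pays only £1,700 − £1,520.50 = £179.50.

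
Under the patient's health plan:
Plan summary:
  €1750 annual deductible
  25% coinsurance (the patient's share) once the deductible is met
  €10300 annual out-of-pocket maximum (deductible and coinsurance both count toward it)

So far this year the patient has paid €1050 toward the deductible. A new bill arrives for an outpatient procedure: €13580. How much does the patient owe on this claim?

€3920

€1050 of the €1750 deductible is already met, leaving €700.
That leaves €13580 − €700 = €12880 for coinsurance.
Patient's 25% share of €12880 is €3220.
So the patient owes €700 + €3220 = €3920 before any cap.
Total out-of-pocket so far would be €1050 + €3920 = €4970, below the €10300 cap — no reduction.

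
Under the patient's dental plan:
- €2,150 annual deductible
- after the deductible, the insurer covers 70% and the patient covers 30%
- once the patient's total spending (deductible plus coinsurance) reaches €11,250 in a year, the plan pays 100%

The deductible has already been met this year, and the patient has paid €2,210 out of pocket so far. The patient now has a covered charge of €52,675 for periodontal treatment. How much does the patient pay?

€9,040

The deductible is already satisfied, so the full bill goes to coinsurance.
Coinsurance: €52,675 × 30% = €15,802.50.
Year-to-date out-of-pocket would reach €2,210 + €15,802.50 = €18,012.50, above the €11,250 maximum, so the patient pays only €11,250 − €2,210 = €9,040.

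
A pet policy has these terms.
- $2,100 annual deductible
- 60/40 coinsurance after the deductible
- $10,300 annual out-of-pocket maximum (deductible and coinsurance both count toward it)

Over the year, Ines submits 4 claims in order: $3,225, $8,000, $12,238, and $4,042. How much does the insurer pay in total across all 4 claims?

Bill 1, $3,225: deductible takes $2,100, $1,125 remains; 40% of $1,125 = $450. Owner owes $2,550 (running OOP $2,550). Plan pays $3,225 − $2,550 = $675.
Bill 2, $8,000: deductible already satisfied, so owner's share is 40% × $8,000 = $3,200. Owner pays $3,200; OOP now $5,750. Insurer: $8,000 − $3,200 = $4,800.
Bill 3, $12,238: 40% coinsurance on $12,238 = $4,895.20. That would push OOP to $10,645.20, over the $10,300 cap, so owner pays $10,300 − $5,750 = $4,550. Plan pays $12,238 − $4,550 = $7,688.
Bill 4, $4,042: deductible met; 40% of $4,042 = $1,616.80. OOP would hit $11,916.80 > $10,300, so the cap limits the owner to $10,300 − $10,300 = $0. Insurer: $4,042 − $0 = $4,042.
Insurer total: $675 + $4,800 + $7,688 + $4,042 = $17,205.

$17,205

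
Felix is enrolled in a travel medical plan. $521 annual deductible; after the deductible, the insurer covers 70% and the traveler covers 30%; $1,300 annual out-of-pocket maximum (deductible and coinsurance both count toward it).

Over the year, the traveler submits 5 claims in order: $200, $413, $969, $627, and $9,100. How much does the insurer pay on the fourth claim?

Claim 1 ($200): fully absorbed by the deductible. Traveler pays $200; OOP now $200. Insurer: $200 − $200 = $0.
Claim 2 ($413): $321 to deductible, leaving $92; traveler's 30% is $27.60. Traveler pays $348.60; OOP now $548.60. Plan pays $413 − $348.60 = $64.40.
Claim 3 ($969): deductible already satisfied, so traveler's share is 30% × $969 = $290.70. Traveler pays $290.70; OOP now $839.30. Insurer: $969 − $290.70 = $678.30.
Claim 4 ($627): deductible met; 30% of $627 = $188.10. Traveler pays $188.10; OOP now $1,027.40. Plan pays $627 − $188.10 = $438.90.

$438.90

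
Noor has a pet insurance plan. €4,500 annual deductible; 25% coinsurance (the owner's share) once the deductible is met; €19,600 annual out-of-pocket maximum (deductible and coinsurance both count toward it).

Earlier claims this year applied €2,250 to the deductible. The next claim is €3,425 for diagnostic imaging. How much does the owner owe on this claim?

€2,543.75

Deductible still to meet: €4,500 − €2,250 = €2,250.
The remaining €1,175 (= €3,425 − €2,250) moves to coinsurance.
Owner's 25% share of €1,175 is €293.75.
Owner responsibility before any cap: €2,250 + €293.75 = €2,543.75.
Year-to-date out-of-pocket becomes €2,250 + €2,543.75 = €4,793.75, still under the €19,600 maximum, so no cap applies.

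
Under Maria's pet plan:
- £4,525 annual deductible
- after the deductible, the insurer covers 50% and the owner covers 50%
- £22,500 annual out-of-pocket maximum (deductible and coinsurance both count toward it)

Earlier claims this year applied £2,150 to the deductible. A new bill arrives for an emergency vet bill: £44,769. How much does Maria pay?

Deductible still to meet: £4,525 − £2,150 = £2,375.
After the £2,375 deductible portion, £44,769 − £2,375 = £42,394 is subject to coinsurance.
50% of £42,394 = £21,197 falls to the owner.
That puts the owner's cost at £2,375 + £21,197 = £23,572 before any cap.
That would bring total out-of-pocket to £25,722, past the £22,500 cap. The owner is capped at £22,500 − £2,150 = £20,350 on this claim.

£20,350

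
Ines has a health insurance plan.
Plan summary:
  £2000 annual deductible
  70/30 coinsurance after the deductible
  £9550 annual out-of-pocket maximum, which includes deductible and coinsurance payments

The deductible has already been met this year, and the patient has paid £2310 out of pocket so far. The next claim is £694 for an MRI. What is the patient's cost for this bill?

£208.20

The deductible is already satisfied, so the full bill goes to coinsurance.
30% of £694 = £208.20 falls to the patient.
Cumulative spending £2310 + £208.20 = £2518.20 stays under the £9550 maximum.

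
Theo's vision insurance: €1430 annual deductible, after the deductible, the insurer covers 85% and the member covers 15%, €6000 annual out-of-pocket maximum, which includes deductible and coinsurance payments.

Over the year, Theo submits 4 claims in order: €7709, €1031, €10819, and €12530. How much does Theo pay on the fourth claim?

#1 (€7709): deductible takes €1430, €6279 remains; 15% of €6279 = €941.85. Member owes €2371.85 (running OOP €2371.85).
#2 (€1031): deductible met; 15% of €1031 = €154.65. Member owes €154.65 (running OOP €2526.50).
#3 (€10819): 15% coinsurance on €10819 = €1622.85. Cost to member: €1622.85. OOP to date €4149.35.
#4 (€12530): 15% coinsurance on €12530 = €1879.50. Adding that to €4149.35 gives €6028.85, past the €6000 cap; member pays only €6000 − €4149.35 = €1850.65.

€1850.65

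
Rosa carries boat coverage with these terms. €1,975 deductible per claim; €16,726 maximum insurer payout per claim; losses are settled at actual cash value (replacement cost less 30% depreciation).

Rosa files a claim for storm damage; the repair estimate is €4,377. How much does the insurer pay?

€1,088.90

Depreciate 30%: the covered value is €4,377 × 0.7 = €3,063.90.
After the deductible, €3,063.90 − €1,975 = €1,088.90 remains.
€1,088.90 ≤ €16,726, so the limit doesn't bind; insurer pays €1,088.90.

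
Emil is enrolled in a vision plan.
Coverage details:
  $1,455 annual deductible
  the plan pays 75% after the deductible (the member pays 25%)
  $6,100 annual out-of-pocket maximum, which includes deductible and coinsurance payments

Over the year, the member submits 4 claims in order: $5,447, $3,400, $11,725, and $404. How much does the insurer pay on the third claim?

$8,928

Claim 1 ($5,447): deductible takes $1,455, $3,992 remains; member's 25% is $998. Member owes $2,453 (running OOP $2,453). Plan pays $5,447 − $2,453 = $2,994.
Claim 2 ($3,400): 25% coinsurance on $3,400 = $850. Member pays $850; OOP now $3,303. Plan pays $3,400 − $850 = $2,550.
Claim 3 ($11,725): deductible met; 25% of $11,725 = $2,931.25. That would push OOP to $6,234.25, over the $6,100 cap, so member pays $6,100 − $3,303 = $2,797. Insurer: $11,725 − $2,797 = $8,928.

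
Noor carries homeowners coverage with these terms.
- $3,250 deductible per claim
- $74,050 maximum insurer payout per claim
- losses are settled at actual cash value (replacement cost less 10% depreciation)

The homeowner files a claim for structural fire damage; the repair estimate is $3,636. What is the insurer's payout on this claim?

$22.40

Actual cash value after 10% depreciation: $3,636 × 90% = $3,272.40.
Less the $3,250 deductible: $3,272.40 − $3,250 = $22.40.
That's under the $74,050 cap, so the insurer reimburses the full $22.40.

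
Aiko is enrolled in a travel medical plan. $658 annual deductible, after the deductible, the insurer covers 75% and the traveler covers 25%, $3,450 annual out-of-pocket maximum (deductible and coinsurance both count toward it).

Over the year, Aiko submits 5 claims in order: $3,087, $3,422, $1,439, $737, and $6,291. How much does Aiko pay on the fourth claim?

Bill 1, $3,087: $658 finishes the deductible; $2,429 goes to coinsurance; 25% of $2,429 = $607.25. Traveler owes $1,265.25 (running OOP $1,265.25).
Bill 2, $3,422: 25% coinsurance on $3,422 = $855.50. Traveler pays $855.50; OOP now $2,120.75.
Bill 3, $1,439: deductible already satisfied, so traveler's share is 25% × $1,439 = $359.75. Traveler pays $359.75; OOP now $2,480.50.
Bill 4, $737: 25% coinsurance on $737 = $184.25. Cost to traveler: $184.25. OOP to date $2,664.75.

$184.25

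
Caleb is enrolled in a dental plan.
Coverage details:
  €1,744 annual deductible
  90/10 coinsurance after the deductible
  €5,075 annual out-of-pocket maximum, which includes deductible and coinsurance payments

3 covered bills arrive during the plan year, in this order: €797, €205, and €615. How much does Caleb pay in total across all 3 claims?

€1,617

Claim 1 — €797: fully absorbed by the deductible. Patient pays €797; OOP now €797.
Claim 2 — €205: entire amount goes to the deductible. Cost to patient: €205. OOP to date €1,002.
Claim 3 — €615: all of it applies to the deductible. Patient owes €615 (running OOP €1,617).
Summing the patient's payments: €797 + €205 + €615 = €1,617.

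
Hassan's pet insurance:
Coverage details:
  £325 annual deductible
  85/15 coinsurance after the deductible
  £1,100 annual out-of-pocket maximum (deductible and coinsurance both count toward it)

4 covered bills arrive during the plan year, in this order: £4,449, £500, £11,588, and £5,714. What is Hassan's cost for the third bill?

Claim 1 (£4,449): deductible takes £325, £4,124 remains; owner's 15% is £618.60. Owner pays £943.60; OOP now £943.60.
Claim 2 (£500): 15% coinsurance on £500 = £75. Owner owes £75 (running OOP £1,018.60).
Claim 3 (£11,588): deductible already satisfied, so owner's share is 15% × £11,588 = £1,738.20. OOP would hit £2,756.80 > £1,100, so the cap limits the owner to £1,100 − £1,018.60 = £81.40.

£81.40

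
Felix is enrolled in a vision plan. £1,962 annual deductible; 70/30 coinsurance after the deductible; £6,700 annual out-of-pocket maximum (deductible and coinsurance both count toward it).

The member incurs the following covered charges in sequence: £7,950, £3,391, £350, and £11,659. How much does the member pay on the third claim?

£105

Bill 1, £7,950: £1,962 to deductible, leaving £5,988; coinsurance £5,988 × 30% = £1,796.40. Member owes £3,758.40 (running OOP £3,758.40).
Bill 2, £3,391: deductible met; 30% of £3,391 = £1,017.30. Cost to member: £1,017.30. OOP to date £4,775.70.
Bill 3, £350: deductible already satisfied, so member's share is 30% × £350 = £105. Cost to member: £105. OOP to date £4,880.70.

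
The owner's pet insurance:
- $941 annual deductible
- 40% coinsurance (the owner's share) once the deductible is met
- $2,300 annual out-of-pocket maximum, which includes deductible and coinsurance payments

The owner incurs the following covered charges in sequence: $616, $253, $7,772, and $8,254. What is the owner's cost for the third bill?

#1 ($616): all of it applies to the deductible. Owner owes $616 (running OOP $616).
#2 ($253): all of it applies to the deductible. Cost to owner: $253. OOP to date $869.
#3 ($7,772): $72 finishes the deductible; $7,700 goes to coinsurance; coinsurance $7,700 × 40% = $3,080. Deductible plus coinsurance: $72 + $3,080 = $3,152. Adding that to $869 gives $4,021, past the $2,300 cap; owner pays only $2,300 − $869 = $1,431.

$1,431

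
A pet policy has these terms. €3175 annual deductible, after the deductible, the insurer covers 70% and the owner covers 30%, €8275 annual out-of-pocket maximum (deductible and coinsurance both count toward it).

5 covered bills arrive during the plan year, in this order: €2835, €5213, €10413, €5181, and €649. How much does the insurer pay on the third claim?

Claim 1 (€2835): all of it applies to the deductible. Cost to owner: €2835. OOP to date €2835. Plan pays €2835 − €2835 = €0.
Claim 2 (€5213): €340 finishes the deductible; €4873 goes to coinsurance; owner's 30% is €1461.90. Owner owes €1801.90 (running OOP €4636.90). Insurer: €5213 − €1801.90 = €3411.10.
Claim 3 (€10413): 30% coinsurance on €10413 = €3123.90. Owner pays €3123.90; OOP now €7760.80. Plan pays €10413 − €3123.90 = €7289.10.

€7289.10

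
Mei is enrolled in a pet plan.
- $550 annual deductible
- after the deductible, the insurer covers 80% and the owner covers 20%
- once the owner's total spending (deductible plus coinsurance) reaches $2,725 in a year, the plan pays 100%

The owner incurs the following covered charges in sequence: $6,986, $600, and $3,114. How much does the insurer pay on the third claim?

$2,491.20

#1 ($6,986): deductible takes $550, $6,436 remains; 20% of $6,436 = $1,287.20. Owner pays $1,837.20; OOP now $1,837.20. Insurer: $6,986 − $1,837.20 = $5,148.80.
#2 ($600): 20% coinsurance on $600 = $120. Cost to owner: $120. OOP to date $1,957.20. Plan pays $600 − $120 = $480.
#3 ($3,114): deductible met; 20% of $3,114 = $622.80. Cost to owner: $622.80. OOP to date $2,580. Insurer: $3,114 − $622.80 = $2,491.20.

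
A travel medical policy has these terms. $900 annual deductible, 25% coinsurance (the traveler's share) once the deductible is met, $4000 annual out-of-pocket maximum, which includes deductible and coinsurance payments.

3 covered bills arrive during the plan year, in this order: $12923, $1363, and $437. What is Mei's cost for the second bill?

Claim 1 ($12923): $900 finishes the deductible; $12023 goes to coinsurance; coinsurance $12023 × 25% = $3005.75. Traveler owes $3905.75 (running OOP $3905.75).
Claim 2 ($1363): deductible met; 25% of $1363 = $340.75. Adding that to $3905.75 gives $4246.50, past the $4000 cap; traveler pays only $4000 − $3905.75 = $94.25.

$94.25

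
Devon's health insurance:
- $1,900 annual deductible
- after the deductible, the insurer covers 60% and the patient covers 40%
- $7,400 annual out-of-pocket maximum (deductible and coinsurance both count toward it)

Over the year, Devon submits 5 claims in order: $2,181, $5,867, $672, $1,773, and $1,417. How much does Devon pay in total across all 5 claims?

Bill 1, $2,181: deductible takes $1,900, $281 remains; coinsurance $281 × 40% = $112.40. Patient owes $2,012.40 (running OOP $2,012.40).
Bill 2, $5,867: deductible met; 40% of $5,867 = $2,346.80. Patient owes $2,346.80 (running OOP $4,359.20).
Bill 3, $672: 40% coinsurance on $672 = $268.80. Patient owes $268.80 (running OOP $4,628).
Bill 4, $1,773: 40% coinsurance on $1,773 = $709.20. Patient pays $709.20; OOP now $5,337.20.
Bill 5, $1,417: deductible already satisfied, so patient's share is 40% × $1,417 = $566.80. Patient owes $566.80 (running OOP $5,904).
Total paid by the patient: $2,012.40 + $2,346.80 + $268.80 + $709.20 + $566.80 = $5,904.

$5,904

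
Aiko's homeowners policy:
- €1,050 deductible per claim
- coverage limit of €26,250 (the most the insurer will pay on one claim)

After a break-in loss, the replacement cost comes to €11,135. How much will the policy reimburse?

€10,085

Subtract the deductible: €11,135 − €1,050 = €10,085.
That's under the €26,250 cap, so the insurer reimburses the full €10,085.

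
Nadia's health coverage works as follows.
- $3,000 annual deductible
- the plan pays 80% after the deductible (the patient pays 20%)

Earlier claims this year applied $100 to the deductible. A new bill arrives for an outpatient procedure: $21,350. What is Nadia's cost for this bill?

$6,590

Remaining deductible: $3,000 − $100 = $2,900.
That leaves $21,350 − $2,900 = $18,450 for coinsurance.
Coinsurance: $18,450 × 20% = $3,690.
That puts the patient's cost at $2,900 + $3,690 = $6,590.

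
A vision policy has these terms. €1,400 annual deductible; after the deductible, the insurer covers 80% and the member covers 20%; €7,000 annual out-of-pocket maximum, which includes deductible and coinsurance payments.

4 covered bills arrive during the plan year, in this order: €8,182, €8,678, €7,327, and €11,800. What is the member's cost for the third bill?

Claim 1 (€8,182): €1,400 to deductible, leaving €6,782; member's 20% is €1,356.40. Cost to member: €2,756.40. OOP to date €2,756.40.
Claim 2 (€8,678): deductible already satisfied, so member's share is 20% × €8,678 = €1,735.60. Cost to member: €1,735.60. OOP to date €4,492.
Claim 3 (€7,327): deductible already satisfied, so member's share is 20% × €7,327 = €1,465.40. Member pays €1,465.40; OOP now €5,957.40.

€1,465.40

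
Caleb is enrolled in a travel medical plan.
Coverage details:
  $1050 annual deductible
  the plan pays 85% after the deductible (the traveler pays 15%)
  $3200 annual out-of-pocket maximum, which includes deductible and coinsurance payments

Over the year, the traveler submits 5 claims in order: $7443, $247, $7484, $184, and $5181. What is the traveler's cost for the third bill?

Claim 1 — $7443: $1050 to deductible, leaving $6393; coinsurance $6393 × 15% = $958.95. Traveler owes $2008.95 (running OOP $2008.95).
Claim 2 — $247: deductible already satisfied, so traveler's share is 15% × $247 = $37.05. Traveler pays $37.05; OOP now $2046.
Claim 3 — $7484: deductible already satisfied, so traveler's share is 15% × $7484 = $1122.60. Traveler pays $1122.60; OOP now $3168.60.

$1122.60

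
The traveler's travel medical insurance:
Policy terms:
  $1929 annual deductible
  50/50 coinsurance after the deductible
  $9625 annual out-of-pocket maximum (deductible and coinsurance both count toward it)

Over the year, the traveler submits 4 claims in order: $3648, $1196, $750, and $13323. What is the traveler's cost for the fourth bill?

Bill 1, $3648: $1929 finishes the deductible; $1719 goes to coinsurance; 50% of $1719 = $859.50. Traveler pays $2788.50; OOP now $2788.50.
Bill 2, $1196: deductible already satisfied, so traveler's share is 50% × $1196 = $598. Traveler pays $598; OOP now $3386.50.
Bill 3, $750: deductible already satisfied, so traveler's share is 50% × $750 = $375. Traveler pays $375; OOP now $3761.50.
Bill 4, $13323: deductible met; 50% of $13323 = $6661.50. OOP would hit $10423 > $9625, so the cap limits the traveler to $9625 − $3761.50 = $5863.50.

$5863.50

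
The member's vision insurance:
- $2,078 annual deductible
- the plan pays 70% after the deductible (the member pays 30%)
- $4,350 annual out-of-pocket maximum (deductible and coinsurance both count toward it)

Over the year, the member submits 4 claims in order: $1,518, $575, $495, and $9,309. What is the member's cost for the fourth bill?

#1 ($1,518): fully absorbed by the deductible. Cost to member: $1,518. OOP to date $1,518.
#2 ($575): $560 to deductible, leaving $15; coinsurance $15 × 30% = $4.50. Member pays $564.50; OOP now $2,082.50.
#3 ($495): 30% coinsurance on $495 = $148.50. Cost to member: $148.50. OOP to date $2,231.
#4 ($9,309): 30% coinsurance on $9,309 = $2,792.70. Adding that to $2,231 gives $5,023.70, past the $4,350 cap; member pays only $4,350 − $2,231 = $2,119.

$2,119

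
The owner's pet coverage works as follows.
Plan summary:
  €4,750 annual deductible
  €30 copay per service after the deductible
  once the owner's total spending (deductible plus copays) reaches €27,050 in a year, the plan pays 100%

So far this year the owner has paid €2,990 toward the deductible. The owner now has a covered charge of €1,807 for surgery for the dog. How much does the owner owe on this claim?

Remaining deductible: €4,750 − €2,990 = €1,760.
That leaves €1,807 − €1,760 = €47 for the copay.
Copay on this service: €30.
So the owner owes €1,760 + €30 = €1,790 before any cap.
Year-to-date out-of-pocket becomes €2,990 + €1,790 = €4,780, still under the €27,050 maximum, so no cap applies.

€1,790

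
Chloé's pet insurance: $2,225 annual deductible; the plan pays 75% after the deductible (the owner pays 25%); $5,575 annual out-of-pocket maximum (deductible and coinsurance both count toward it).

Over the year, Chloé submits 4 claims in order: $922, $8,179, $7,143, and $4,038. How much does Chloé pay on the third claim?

Bill 1, $922: all of it applies to the deductible. Owner pays $922; OOP now $922.
Bill 2, $8,179: $1,303 finishes the deductible; $6,876 goes to coinsurance; coinsurance $6,876 × 25% = $1,719. Cost to owner: $3,022. OOP to date $3,944.
Bill 3, $7,143: deductible already satisfied, so owner's share is 25% × $7,143 = $1,785.75. That would push OOP to $5,729.75, over the $5,575 cap, so owner pays $5,575 − $3,944 = $1,631.

$1,631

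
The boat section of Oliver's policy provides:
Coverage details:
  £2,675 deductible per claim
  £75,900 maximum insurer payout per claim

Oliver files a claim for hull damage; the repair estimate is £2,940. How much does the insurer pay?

After the deductible, £2,940 − £2,675 = £265 remains.
£265 ≤ £75,900, so the limit doesn't bind; insurer pays £265.

£265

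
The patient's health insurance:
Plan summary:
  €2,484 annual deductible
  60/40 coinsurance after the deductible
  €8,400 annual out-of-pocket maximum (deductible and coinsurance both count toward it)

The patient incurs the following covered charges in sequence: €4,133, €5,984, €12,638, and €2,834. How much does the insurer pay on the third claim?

Claim 1 (€4,133): deductible takes €2,484, €1,649 remains; coinsurance €1,649 × 40% = €659.60. Cost to patient: €3,143.60. OOP to date €3,143.60. Insurer: €4,133 − €3,143.60 = €989.40.
Claim 2 (€5,984): deductible met; 40% of €5,984 = €2,393.60. Cost to patient: €2,393.60. OOP to date €5,537.20. Insurer: €5,984 − €2,393.60 = €3,590.40.
Claim 3 (€12,638): deductible already satisfied, so patient's share is 40% × €12,638 = €5,055.20. Adding that to €5,537.20 gives €10,592.40, past the €8,400 cap; patient pays only €8,400 − €5,537.20 = €2,862.80. Insurer: €12,638 − €2,862.80 = €9,775.20.

€9,775.20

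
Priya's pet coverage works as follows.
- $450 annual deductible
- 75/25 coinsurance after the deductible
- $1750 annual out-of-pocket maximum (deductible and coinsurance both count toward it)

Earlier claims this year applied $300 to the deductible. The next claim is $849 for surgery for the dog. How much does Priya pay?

$324.75

Remaining deductible: $450 − $300 = $150.
The remaining $699 (= $849 − $150) moves to coinsurance.
25% of $699 = $174.75 falls to the owner.
That puts the owner's cost at $150 + $174.75 = $324.75 before any cap.
Total out-of-pocket so far would be $300 + $324.75 = $624.75, below the $1750 cap — no reduction.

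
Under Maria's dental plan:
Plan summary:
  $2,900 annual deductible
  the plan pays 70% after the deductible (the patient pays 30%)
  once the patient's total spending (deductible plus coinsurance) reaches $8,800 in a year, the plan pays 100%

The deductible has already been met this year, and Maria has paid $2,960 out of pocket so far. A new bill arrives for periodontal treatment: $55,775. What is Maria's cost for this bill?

With the deductible met, the entire $55,775 is subject to coinsurance.
Coinsurance: $55,775 × 30% = $16,732.50.
Adding $16,732.50 to the $2,960 already spent would give $19,692.50, which exceeds the $8,800 cap; the patient pays just $8,800 − $2,960 = $5,840.

$5,840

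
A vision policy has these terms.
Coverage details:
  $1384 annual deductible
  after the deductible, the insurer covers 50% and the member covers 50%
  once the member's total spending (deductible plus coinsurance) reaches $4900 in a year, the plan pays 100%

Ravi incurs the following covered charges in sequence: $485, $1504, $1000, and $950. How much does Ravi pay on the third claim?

Claim 1 ($485): entire amount goes to the deductible. Member owes $485 (running OOP $485).
Claim 2 ($1504): $899 finishes the deductible; $605 goes to coinsurance; 50% of $605 = $302.50. Member owes $1201.50 (running OOP $1686.50).
Claim 3 ($1000): 50% coinsurance on $1000 = $500. Cost to member: $500. OOP to date $2186.50.

$500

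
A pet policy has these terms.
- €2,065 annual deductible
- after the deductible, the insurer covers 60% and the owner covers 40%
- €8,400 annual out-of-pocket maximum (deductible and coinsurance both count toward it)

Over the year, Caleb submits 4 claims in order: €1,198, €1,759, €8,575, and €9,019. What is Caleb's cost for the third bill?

Claim 1 — €1,198: all of it applies to the deductible. Owner owes €1,198 (running OOP €1,198).
Claim 2 — €1,759: deductible takes €867, €892 remains; owner's 40% is €356.80. Owner pays €1,223.80; OOP now €2,421.80.
Claim 3 — €8,575: deductible already satisfied, so owner's share is 40% × €8,575 = €3,430. Cost to owner: €3,430. OOP to date €5,851.80.

€3,430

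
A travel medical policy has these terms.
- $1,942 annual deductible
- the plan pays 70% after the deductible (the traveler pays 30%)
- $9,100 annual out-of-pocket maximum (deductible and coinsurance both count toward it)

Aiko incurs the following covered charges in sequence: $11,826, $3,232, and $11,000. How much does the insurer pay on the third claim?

$7,776.80

#1 ($11,826): $1,942 to deductible, leaving $9,884; traveler's 30% is $2,965.20. Traveler owes $4,907.20 (running OOP $4,907.20). Plan pays $11,826 − $4,907.20 = $6,918.80.
#2 ($3,232): deductible already satisfied, so traveler's share is 30% × $3,232 = $969.60. Traveler pays $969.60; OOP now $5,876.80. Insurer: $3,232 − $969.60 = $2,262.40.
#3 ($11,000): 30% coinsurance on $11,000 = $3,300. Adding that to $5,876.80 gives $9,176.80, past the $9,100 cap; traveler pays only $9,100 − $5,876.80 = $3,223.20. Plan pays $11,000 − $3,223.20 = $7,776.80.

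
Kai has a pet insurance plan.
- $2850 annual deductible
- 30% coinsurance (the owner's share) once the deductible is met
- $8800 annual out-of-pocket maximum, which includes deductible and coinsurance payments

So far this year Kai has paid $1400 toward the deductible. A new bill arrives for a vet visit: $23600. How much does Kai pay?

$7400

$1400 of the $2850 deductible is already met, leaving $1450.
After the $1450 deductible portion, $23600 − $1450 = $22150 is subject to coinsurance.
Coinsurance: $22150 × 30% = $6645.
That puts the owner's cost at $1450 + $6645 = $8095 before any cap.
That would bring total out-of-pocket to $9495, past the $8800 cap. The owner is capped at $8800 − $1400 = $7400 on this claim.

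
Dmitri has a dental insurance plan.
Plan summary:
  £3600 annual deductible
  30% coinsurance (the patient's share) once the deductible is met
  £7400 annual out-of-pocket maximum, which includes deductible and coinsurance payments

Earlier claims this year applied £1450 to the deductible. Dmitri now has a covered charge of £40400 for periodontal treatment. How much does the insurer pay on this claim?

£1450 of the £3600 deductible is already met, leaving £2150.
After the £2150 deductible portion, £40400 − £2150 = £38250 is subject to coinsurance.
30% of £38250 = £11475 falls to the patient.
That puts the patient's cost at £2150 + £11475 = £13625 before any cap.
Year-to-date out-of-pocket would reach £1450 + £13625 = £15075, above the £7400 maximum, so the patient pays only £7400 − £1450 = £5950.
The insurer covers the remainder: £40400 − £5950 = £34450.

£34450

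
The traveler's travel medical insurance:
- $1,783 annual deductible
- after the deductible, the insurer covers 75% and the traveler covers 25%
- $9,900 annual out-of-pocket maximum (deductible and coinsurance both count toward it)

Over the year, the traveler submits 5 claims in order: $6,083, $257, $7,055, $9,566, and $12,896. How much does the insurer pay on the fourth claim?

Claim 1 ($6,083): $1,783 finishes the deductible; $4,300 goes to coinsurance; 25% of $4,300 = $1,075. Traveler pays $2,858; OOP now $2,858. Insurer: $6,083 − $2,858 = $3,225.
Claim 2 ($257): deductible met; 25% of $257 = $64.25. Cost to traveler: $64.25. OOP to date $2,922.25. Insurer: $257 − $64.25 = $192.75.
Claim 3 ($7,055): 25% coinsurance on $7,055 = $1,763.75. Traveler pays $1,763.75; OOP now $4,686. Insurer: $7,055 − $1,763.75 = $5,291.25.
Claim 4 ($9,566): deductible met; 25% of $9,566 = $2,391.50. Traveler owes $2,391.50 (running OOP $7,077.50). Plan pays $9,566 − $2,391.50 = $7,174.50.

$7,174.50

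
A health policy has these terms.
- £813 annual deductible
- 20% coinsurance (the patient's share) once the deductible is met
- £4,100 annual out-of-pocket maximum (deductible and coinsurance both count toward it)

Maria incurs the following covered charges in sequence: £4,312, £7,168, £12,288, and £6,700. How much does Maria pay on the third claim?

Claim 1 (£4,312): £813 finishes the deductible; £3,499 goes to coinsurance; patient's 20% is £699.80. Cost to patient: £1,512.80. OOP to date £1,512.80.
Claim 2 (£7,168): deductible met; 20% of £7,168 = £1,433.60. Patient owes £1,433.60 (running OOP £2,946.40).
Claim 3 (£12,288): deductible already satisfied, so patient's share is 20% × £12,288 = £2,457.60. That would push OOP to £5,404, over the £4,100 cap, so patient pays £4,100 − £2,946.40 = £1,153.60.

£1,153.60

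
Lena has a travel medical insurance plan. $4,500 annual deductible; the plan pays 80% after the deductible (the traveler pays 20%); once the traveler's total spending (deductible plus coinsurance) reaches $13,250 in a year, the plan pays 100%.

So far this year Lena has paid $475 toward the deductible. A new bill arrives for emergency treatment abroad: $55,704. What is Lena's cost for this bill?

Remaining deductible: $4,500 − $475 = $4,025.
After the $4,025 deductible portion, $55,704 − $4,025 = $51,679 is subject to coinsurance.
20% of $51,679 = $10,335.80 falls to the traveler.
That puts the traveler's cost at $4,025 + $10,335.80 = $14,360.80 before any cap.
Adding $14,360.80 to the $475 already spent would give $14,835.80, which exceeds the $13,250 cap; the traveler pays just $13,250 − $475 = $12,775.

$12,775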